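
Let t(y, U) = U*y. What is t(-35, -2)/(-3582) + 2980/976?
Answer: 1325755/437004 ≈ 3.0337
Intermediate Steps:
t(-35, -2)/(-3582) + 2980/976 = -2*(-35)/(-3582) + 2980/976 = 70*(-1/3582) + 2980*(1/976) = -35/1791 + 745/244 = 1325755/437004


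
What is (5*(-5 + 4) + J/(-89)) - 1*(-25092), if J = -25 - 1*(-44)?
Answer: 2232724/89 ≈ 25087.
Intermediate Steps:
J = 19 (J = -25 + 44 = 19)
(5*(-5 + 4) + J/(-89)) - 1*(-25092) = (5*(-5 + 4) + 19/(-89)) - 1*(-25092) = (5*(-1) - 1/89*19) + 25092 = (-5 - 19/89) + 25092 = -464/89 + 25092 = 2232724/89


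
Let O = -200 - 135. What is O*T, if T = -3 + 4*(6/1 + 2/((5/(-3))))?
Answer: -5427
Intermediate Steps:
O = -335
T = 81/5 (T = -3 + 4*(6*1 + 2/((5*(-⅓)))) = -3 + 4*(6 + 2/(-5/3)) = -3 + 4*(6 + 2*(-⅗)) = -3 + 4*(6 - 6/5) = -3 + 4*(24/5) = -3 + 96/5 = 81/5 ≈ 16.200)
O*T = -335*81/5 = -5427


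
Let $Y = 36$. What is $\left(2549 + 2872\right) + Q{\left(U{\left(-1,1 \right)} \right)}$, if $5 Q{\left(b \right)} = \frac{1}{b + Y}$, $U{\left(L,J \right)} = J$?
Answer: $\frac{1002886}{185} \approx 5421.0$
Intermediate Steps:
$Q{\left(b \right)} = \frac{1}{5 \left(36 + b\right)}$ ($Q{\left(b \right)} = \frac{1}{5 \left(b + 36\right)} = \frac{1}{5 \left(36 + b\right)}$)
$\left(2549 + 2872\right) + Q{\left(U{\left(-1,1 \right)} \right)} = \left(2549 + 2872\right) + \frac{1}{5 \left(36 + 1\right)} = 5421 + \frac{1}{5 \cdot 37} = 5421 + \frac{1}{5} \cdot \frac{1}{37} = 5421 + \frac{1}{185} = \frac{1002886}{185}$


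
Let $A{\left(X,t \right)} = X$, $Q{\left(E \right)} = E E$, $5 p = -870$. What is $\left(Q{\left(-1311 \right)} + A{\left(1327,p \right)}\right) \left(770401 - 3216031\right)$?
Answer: $-4206600990240$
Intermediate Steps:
$p = -174$ ($p = \frac{1}{5} \left(-870\right) = -174$)
$Q{\left(E \right)} = E^{2}$
$\left(Q{\left(-1311 \right)} + A{\left(1327,p \right)}\right) \left(770401 - 3216031\right) = \left(\left(-1311\right)^{2} + 1327\right) \left(770401 - 3216031\right) = \left(1718721 + 1327\right) \left(-2445630\right) = 1720048 \left(-2445630\right) = -4206600990240$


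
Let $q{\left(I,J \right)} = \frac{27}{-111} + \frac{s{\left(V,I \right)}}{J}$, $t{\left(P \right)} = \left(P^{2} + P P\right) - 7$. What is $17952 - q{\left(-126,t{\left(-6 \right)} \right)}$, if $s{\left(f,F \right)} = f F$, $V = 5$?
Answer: $\frac{8639691}{481} \approx 17962.0$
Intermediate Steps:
$s{\left(f,F \right)} = F f$
$t{\left(P \right)} = -7 + 2 P^{2}$ ($t{\left(P \right)} = \left(P^{2} + P^{2}\right) - 7 = 2 P^{2} - 7 = -7 + 2 P^{2}$)
$q{\left(I,J \right)} = - \frac{9}{37} + \frac{5 I}{J}$ ($q{\left(I,J \right)} = \frac{27}{-111} + \frac{I 5}{J} = 27 \left(- \frac{1}{111}\right) + \frac{5 I}{J} = - \frac{9}{37} + \frac{5 I}{J}$)
$17952 - q{\left(-126,t{\left(-6 \right)} \right)} = 17952 - \left(- \frac{9}{37} + 5 \left(-126\right) \frac{1}{-7 + 2 \left(-6\right)^{2}}\right) = 17952 - \left(- \frac{9}{37} + 5 \left(-126\right) \frac{1}{-7 + 2 \cdot 36}\right) = 17952 - \left(- \frac{9}{37} + 5 \left(-126\right) \frac{1}{-7 + 72}\right) = 17952 - \left(- \frac{9}{37} + 5 \left(-126\right) \frac{1}{65}\right) = 17952 - \left(- \frac{9}{37} - \frac{126}{13}\right) = 17952 - - \frac{4779}{481} = 17952 + \frac{4779}{481} = \frac{8639691}{481}$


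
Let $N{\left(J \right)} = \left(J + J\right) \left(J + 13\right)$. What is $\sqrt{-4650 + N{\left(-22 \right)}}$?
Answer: $i \sqrt{4254} \approx 65.223 i$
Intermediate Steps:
$N{\left(J \right)} = 2 J \left(13 + J\right)$
$\sqrt{-4650 + N{\left(-22 \right)}} = \sqrt{-4650 + 2 \left(-22\right) \left(13 - 22\right)} = \sqrt{-4650 + 2 \left(-22\right) \left(-9\right)} = \sqrt{-4650 + 396} = \sqrt{-4254} = i \sqrt{4254}$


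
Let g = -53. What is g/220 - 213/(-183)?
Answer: 12387/13420 ≈ 0.92303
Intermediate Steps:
g/220 - 213/(-183) = -53/220 - 213/(-183) = -53*1/220 - 213*(-1/183) = -53/220 + 71/61 = 12387/13420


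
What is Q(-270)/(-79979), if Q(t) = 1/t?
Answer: 1/21594330 ≈ 4.6308e-8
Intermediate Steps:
Q(-270)/(-79979) = 1/(-270*(-79979)) = -1/270*(-1/79979) = 1/21594330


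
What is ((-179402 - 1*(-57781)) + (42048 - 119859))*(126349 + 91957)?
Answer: -43537202192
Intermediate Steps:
((-179402 - 1*(-57781)) + (42048 - 119859))*(126349 + 91957) = ((-179402 + 57781) - 77811)*218306 = (-121621 - 77811)*218306 = -199432*218306 = -43537202192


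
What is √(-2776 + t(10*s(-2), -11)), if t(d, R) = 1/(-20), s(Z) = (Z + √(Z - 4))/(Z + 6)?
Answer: 3*I*√30845/10 ≈ 52.688*I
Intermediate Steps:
s(Z) = (Z + √(-4 + Z))/(6 + Z)
t(d, R) = -1/20
√(-2776 + t(10*s(-2), -11)) = √(-2776 - 1/20) = √(-55521/20) = 3*I*√30845/10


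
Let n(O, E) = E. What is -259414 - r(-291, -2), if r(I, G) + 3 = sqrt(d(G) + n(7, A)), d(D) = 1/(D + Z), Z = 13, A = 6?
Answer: -259411 - sqrt(737)/11 ≈ -2.5941e+5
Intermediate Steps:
d(D) = 1/(13 + D) (d(D) = 1/(D + 13) = 1/(13 + D))
r(I, G) = -3 + sqrt(6 + 1/(13 + G)) (r(I, G) = -3 + sqrt(1/(13 + G) + 6) = -3 + sqrt(6 + 1/(13 + G)))
-259414 - r(-291, -2) = -259414 - (-3 + sqrt((79 + 6*(-2))/(13 - 2))) = -259414 - (-3 + sqrt((79 - 12)/11)) = -259414 - (-3 + sqrt((1/11)*67)) = -259414 - (-3 + sqrt(67/11)) = -259414 - (-3 + sqrt(737)/11) = -259414 + (3 - sqrt(737)/11) = -259411 - sqrt(737)/11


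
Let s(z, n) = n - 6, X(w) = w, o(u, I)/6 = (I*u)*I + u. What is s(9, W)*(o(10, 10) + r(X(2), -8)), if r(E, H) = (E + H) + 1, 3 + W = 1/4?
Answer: -211925/4 ≈ -52981.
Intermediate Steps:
o(u, I) = 6*u + 6*u*I**2 (o(u, I) = 6*((I*u)*I + u) = 6*(u*I**2 + u) = 6*(u + u*I**2) = 6*u + 6*u*I**2)
W = -11/4 (W = -3 + 1/4 = -11/4 ≈ -2.7500)
s(z, n) = -6 + n
r(E, H) = 1 + E + H
s(9, W)*(o(10, 10) + r(X(2), -8)) = (-6 - 11/4)*(6*10*(1 + 10**2) + (1 + 2 - 8)) = -35*(6*10*(1 + 100) - 5)/4 = -35*(6*10*101 - 5)/4 = -35*(6060 - 5)/4 = -35/4*6055 = -211925/4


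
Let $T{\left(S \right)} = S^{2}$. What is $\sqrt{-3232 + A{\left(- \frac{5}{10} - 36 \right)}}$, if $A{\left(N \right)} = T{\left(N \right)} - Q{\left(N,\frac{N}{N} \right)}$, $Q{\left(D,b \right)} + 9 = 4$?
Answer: $\frac{i \sqrt{7579}}{2} \approx 43.529 i$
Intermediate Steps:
$Q{\left(D,b \right)} = -5$ ($Q{\left(D,b \right)} = -9 + 4 = -5$)
$A{\left(N \right)} = 5 + N^{2}$ ($A{\left(N \right)} = N^{2} - -5 = N^{2} + 5 = 5 + N^{2}$)
$\sqrt{-3232 + A{\left(- \frac{5}{10} - 36 \right)}} = \sqrt{-3232 + \left(5 + \left(- \frac{5}{10} - 36\right)^{2}\right)} = \sqrt{-3232 + \left(5 + \left(\left(-5\right) \frac{1}{10} - 36\right)^{2}\right)} = \sqrt{-3232 + \left(5 + \left(- \frac{1}{2} - 36\right)^{2}\right)} = \sqrt{-3232 + \left(5 + \left(- \frac{73}{2}\right)^{2}\right)} = \sqrt{-3232 + \left(5 + \frac{5329}{4}\right)} = \sqrt{-3232 + \frac{5349}{4}} = \sqrt{- \frac{7579}{4}} = \frac{i \sqrt{7579}}{2}$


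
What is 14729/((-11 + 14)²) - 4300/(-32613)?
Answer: 160131859/97839 ≈ 1636.7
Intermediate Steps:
14729/((-11 + 14)²) - 4300/(-32613) = 14729/(3²) - 4300*(-1/32613) = 14729/9 + 4300/32613 = 160131859/97839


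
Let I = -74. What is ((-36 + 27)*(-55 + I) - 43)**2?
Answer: 1249924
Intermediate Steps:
((-36 + 27)*(-55 + I) - 43)**2 = ((-36 + 27)*(-55 - 74) - 43)**2 = (-9*(-129) - 43)**2 = (1161 - 43)**2 = 1118**2 = 1249924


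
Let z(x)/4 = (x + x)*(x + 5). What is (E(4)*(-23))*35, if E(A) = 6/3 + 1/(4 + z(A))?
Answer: -470925/292 ≈ -1612.8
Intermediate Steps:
z(x) = 8*x*(5 + x) (z(x) = 4*((x + x)*(x + 5)) = 4*((2*x)*(5 + x)) = 4*(2*x*(5 + x)) = 8*x*(5 + x))
E(A) = 2 + 1/(4 + 8*A*(5 + A)) (E(A) = 6/3 + 1/(4 + 8*A*(5 + A)) = 6*(1/3) + 1/(4 + 8*A*(5 + A)) = 2 + 1/(4 + 8*A*(5 + A)))
(E(4)*(-23))*35 = (((9 + 16*4*(5 + 4))/(4*(1 + 2*4*(5 + 4))))*(-23))*35 = (((9 + 16*4*9)/(4*(1 + 2*4*9)))*(-23))*35 = (((9 + 576)/(4*(1 + 72)))*(-23))*35 = (((1/4)*585/73)*(-23))*35 = (((1/4)*(1/73)*585)*(-23))*35 = ((585/292)*(-23))*35 = -13455/292*35 = -470925/292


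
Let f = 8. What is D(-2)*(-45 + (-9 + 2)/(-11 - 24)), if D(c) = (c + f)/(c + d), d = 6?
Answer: -336/5 ≈ -67.200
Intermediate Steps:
D(c) = (8 + c)/(6 + c) (D(c) = (c + 8)/(c + 6) = (8 + c)/(6 + c))
D(-2)*(-45 + (-9 + 2)/(-11 - 24)) = ((8 - 2)/(6 - 2))*(-45 + (-9 + 2)/(-11 - 24)) = (6/4)*(-45 - 7/(-35)) = ((1/4)*6)*(-45 - 7*(-1/35)) = 3*(-45 + 1/5)/2 = (3/2)*(-224/5) = -336/5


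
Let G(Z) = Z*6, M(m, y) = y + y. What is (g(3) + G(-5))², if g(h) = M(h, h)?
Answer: 576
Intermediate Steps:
M(m, y) = 2*y
g(h) = 2*h
G(Z) = 6*Z
(g(3) + G(-5))² = (2*3 + 6*(-5))² = (6 - 30)² = (-24)² = 576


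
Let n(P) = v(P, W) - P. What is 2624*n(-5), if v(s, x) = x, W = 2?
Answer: 18368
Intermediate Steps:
n(P) = 2 - P
2624*n(-5) = 2624*(2 - 1*(-5)) = 2624*(2 + 5) = 2624*7 = 18368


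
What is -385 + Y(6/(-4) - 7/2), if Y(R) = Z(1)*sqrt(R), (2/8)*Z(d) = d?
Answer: -385 + 4*I*sqrt(5) ≈ -385.0 + 8.9443*I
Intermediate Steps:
Z(d) = 4*d
Y(R) = 4*sqrt(R) (Y(R) = (4*1)*sqrt(R) = 4*sqrt(R))
-385 + Y(6/(-4) - 7/2) = -385 + 4*sqrt(6/(-4) - 7/2) = -385 + 4*sqrt(6*(-1/4) - 7*1/2) = -385 + 4*sqrt(-3/2 - 7/2) = -385 + 4*sqrt(-5) = -385 + 4*(I*sqrt(5)) = -385 + 4*I*sqrt(5)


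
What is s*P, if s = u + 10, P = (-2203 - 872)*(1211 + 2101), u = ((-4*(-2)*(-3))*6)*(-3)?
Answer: -4501504800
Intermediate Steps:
u = 432 (u = ((8*(-3))*6)*(-3) = -24*6*(-3) = -144*(-3) = 432)
P = -10184400 (P = -3075*3312 = -10184400)
s = 442 (s = 432 + 10 = 442)
s*P = 442*(-10184400) = -4501504800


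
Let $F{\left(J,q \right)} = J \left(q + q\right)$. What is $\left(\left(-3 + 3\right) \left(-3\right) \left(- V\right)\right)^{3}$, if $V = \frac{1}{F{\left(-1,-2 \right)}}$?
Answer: $0$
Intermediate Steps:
$F{\left(J,q \right)} = 2 J q$ ($F{\left(J,q \right)} = J 2 q = 2 J q$)
$V = \frac{1}{4}$ ($V = \frac{1}{2 \left(-1\right) \left(-2\right)} = \frac{1}{4} \approx 0.25$)
$\left(\left(-3 + 3\right) \left(-3\right) \left(- V\right)\right)^{3} = \left(\left(-3 + 3\right) \left(-3\right) \left(\left(-1\right) \frac{1}{4}\right)\right)^{3} = \left(0 \left(-3\right) \left(- \frac{1}{4}\right)\right)^{3} = \left(0 \left(- \frac{1}{4}\right)\right)^{3} = 0^{3} = 0$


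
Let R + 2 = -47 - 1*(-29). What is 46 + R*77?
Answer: -1494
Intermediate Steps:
R = -20 (R = -2 + (-47 - 1*(-29)) = -2 + (-47 + 29) = -2 - 18 = -20)
46 + R*77 = 46 - 20*77 = 46 - 1540 = -1494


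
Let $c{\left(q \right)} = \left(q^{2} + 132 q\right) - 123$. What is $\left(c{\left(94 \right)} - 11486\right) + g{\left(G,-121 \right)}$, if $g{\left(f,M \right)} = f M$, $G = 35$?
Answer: $5400$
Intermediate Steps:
$c{\left(q \right)} = -123 + q^{2} + 132 q$
$g{\left(f,M \right)} = M f$
$\left(c{\left(94 \right)} - 11486\right) + g{\left(G,-121 \right)} = \left(\left(-123 + 94^{2} + 132 \cdot 94\right) - 11486\right) - 4235 = \left(\left(-123 + 8836 + 12408\right) - 11486\right) - 4235 = \left(21121 - 11486\right) - 4235 = 9635 - 4235 = 5400$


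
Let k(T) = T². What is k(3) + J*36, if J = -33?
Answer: -1179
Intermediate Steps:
k(3) + J*36 = 3² - 33*36 = 9 - 1188 = -1179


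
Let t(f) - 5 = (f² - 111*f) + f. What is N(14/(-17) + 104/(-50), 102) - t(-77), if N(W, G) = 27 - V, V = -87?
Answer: -14290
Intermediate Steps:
t(f) = 5 + f² - 110*f (t(f) = 5 + ((f² - 111*f) + f) = 5 + (f² - 110*f) = 5 + f² - 110*f)
N(W, G) = 114 (N(W, G) = 27 - 1*(-87) = 27 + 87 = 114)
N(14/(-17) + 104/(-50), 102) - t(-77) = 114 - (5 + (-77)² - 110*(-77)) = 114 - (5 + 5929 + 8470) = 114 - 1*14404 = 114 - 14404 = -14290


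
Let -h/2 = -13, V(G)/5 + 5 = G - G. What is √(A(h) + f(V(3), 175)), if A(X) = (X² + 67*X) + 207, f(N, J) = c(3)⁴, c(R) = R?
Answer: √2706 ≈ 52.019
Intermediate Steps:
V(G) = -25 (V(G) = -25 + 5*(G - G) = -25 + 5*0 = -25 + 0 = -25)
f(N, J) = 81 (f(N, J) = 3⁴ = 81)
h = 26 (h = -2*(-13) = 26)
A(X) = 207 + X² + 67*X
√(A(h) + f(V(3), 175)) = √((207 + 26² + 67*26) + 81) = √((207 + 676 + 1742) + 81) = √(2625 + 81) = √2706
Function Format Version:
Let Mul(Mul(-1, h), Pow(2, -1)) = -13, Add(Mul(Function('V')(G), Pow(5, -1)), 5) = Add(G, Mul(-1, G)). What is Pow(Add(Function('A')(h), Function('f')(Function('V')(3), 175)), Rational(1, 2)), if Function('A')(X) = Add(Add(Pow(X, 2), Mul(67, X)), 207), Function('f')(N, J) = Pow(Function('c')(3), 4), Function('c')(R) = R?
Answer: Pow(2706, Rational(1, 2)) ≈ 52.019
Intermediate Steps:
Function('V')(G) = -25 (Function('V')(G) = Add(-25, Mul(5, Add(G, Mul(-1, G)))) = Add(-25, Mul(5, 0)) = Add(-25, 0) = -25)
Function('f')(N, J) = 81 (Function('f')(N, J) = Pow(3, 4) = 81)
h = 26 (h = Mul(-2, -13) = 26)
Function('A')(X) = Add(207, Pow(X, 2), Mul(67, X))
Pow(Add(Function('A')(h), Function('f')(Function('V')(3), 175)), Rational(1, 2)) = Pow(Add(Add(207, Pow(26, 2), Mul(67, 26)), 81), Rational(1, 2)) = Pow(Add(Add(207, 676, 1742), 81), Rational(1, 2)) = Pow(Add(2625, 81), Rational(1, 2)) = Pow(2706, Rational(1, 2))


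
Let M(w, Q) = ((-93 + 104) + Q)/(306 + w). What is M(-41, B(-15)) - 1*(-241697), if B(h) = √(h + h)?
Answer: 64049716/265 + I*√30/265 ≈ 2.417e+5 + 0.020669*I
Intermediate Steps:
B(h) = √2*√h (B(h) = √(2*h) = √2*√h)
M(w, Q) = (11 + Q)/(306 + w)
M(-41, B(-15)) - 1*(-241697) = (11 + √2*√(-15))/(306 - 41) - 1*(-241697) = (11 + √2*(I*√15))/265 + 241697 = (11 + I*√30)/265 + 241697 = (11/265 + I*√30/265) + 241697 = 64049716/265 + I*√30/265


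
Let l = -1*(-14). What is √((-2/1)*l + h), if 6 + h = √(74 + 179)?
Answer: √(-34 + √253) ≈ 4.2537*I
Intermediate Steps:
l = 14
h = -6 + √253 (h = -6 + √(74 + 179) = -6 + √253 ≈ 9.9060)
√((-2/1)*l + h) = √(-2/1*14 + (-6 + √253)) = √(-2*1*14 + (-6 + √253)) = √(-2*14 + (-6 + √253)) = √(-28 + (-6 + √253)) = √(-34 + √253)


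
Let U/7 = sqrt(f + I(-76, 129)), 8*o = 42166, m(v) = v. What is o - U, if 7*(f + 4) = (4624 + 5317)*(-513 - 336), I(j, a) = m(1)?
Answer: 21083/4 - 3*I*sqrt(6564390) ≈ 5270.8 - 7686.3*I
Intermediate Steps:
o = 21083/4 (o = (1/8)*42166 = 21083/4 ≈ 5270.8)
I(j, a) = 1
f = -8439937/7 (f = -4 + ((4624 + 5317)*(-513 - 336))/7 = -4 + (9941*(-849))/7 = -4 + (1/7)*(-8439909) = -4 - 8439909/7 = -8439937/7 ≈ -1.2057e+6)
U = 3*I*sqrt(6564390) (U = 7*sqrt(-8439937/7 + 1) = 7*sqrt(-8439930/7) = 7*(3*I*sqrt(6564390)/7) = 3*I*sqrt(6564390) ≈ 7686.3*I)
o - U = 21083/4 - 3*I*sqrt(6564390)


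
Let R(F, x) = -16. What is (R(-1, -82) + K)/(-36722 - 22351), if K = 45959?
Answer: -45943/59073 ≈ -0.77773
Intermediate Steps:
(R(-1, -82) + K)/(-36722 - 22351) = (-16 + 45959)/(-36722 - 22351) = 45943/(-59073) = 45943*(-1/59073) = -45943/59073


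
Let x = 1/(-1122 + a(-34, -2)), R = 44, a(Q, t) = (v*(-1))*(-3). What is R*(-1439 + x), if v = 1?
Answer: -70850648/1119 ≈ -63316.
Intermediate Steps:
a(Q, t) = 3 (a(Q, t) = (1*(-1))*(-3) = -1*(-3) = 3)
x = -1/1119 (x = 1/(-1122 + 3) = 1/(-1119) = -1/1119 ≈ -0.00089366)
R*(-1439 + x) = 44*(-1439 - 1/1119) = 44*(-1610242/1119) = -70850648/1119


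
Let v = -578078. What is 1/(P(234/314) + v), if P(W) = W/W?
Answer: -1/578077 ≈ -1.7299e-6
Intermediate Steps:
P(W) = 1
1/(P(234/314) + v) = 1/(1 - 578078) = 1/(-578077) = -1/578077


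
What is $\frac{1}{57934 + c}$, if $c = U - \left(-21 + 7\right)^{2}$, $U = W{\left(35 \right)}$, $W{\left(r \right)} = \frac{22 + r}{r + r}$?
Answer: $\frac{70}{4041717} \approx 1.7319 \cdot 10^{-5}$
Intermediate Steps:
$W{\left(r \right)} = \frac{22 + r}{2 r}$
$U = \frac{57}{70}$ ($U = \frac{22 + 35}{2 \cdot 35} = \frac{1}{2} \cdot \frac{1}{35} \cdot 57 = \frac{57}{70} \approx 0.81429$)
$c = - \frac{13663}{70}$ ($c = \frac{57}{70} - \left(-21 + 7\right)^{2} = \frac{57}{70} - \left(-14\right)^{2} = \frac{57}{70} - 196 = - \frac{13663}{70} \approx -195.19$)
$\frac{1}{57934 + c} = \frac{1}{57934 - \frac{13663}{70}} = \frac{1}{\frac{4041717}{70}} = \frac{70}{4041717}$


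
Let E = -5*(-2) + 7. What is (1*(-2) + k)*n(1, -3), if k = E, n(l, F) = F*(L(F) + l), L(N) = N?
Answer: 90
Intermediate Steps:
n(l, F) = F*(F + l)
E = 17 (E = 10 + 7 = 17)
k = 17
(1*(-2) + k)*n(1, -3) = (1*(-2) + 17)*(-3*(-3 + 1)) = (-2 + 17)*(-3*(-2)) = 15*6 = 90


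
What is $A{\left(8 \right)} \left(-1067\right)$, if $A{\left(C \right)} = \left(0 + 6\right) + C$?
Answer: $-14938$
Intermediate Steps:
$A{\left(C \right)} = 6 + C$
$A{\left(8 \right)} \left(-1067\right) = \left(6 + 8\right) \left(-1067\right) = 14 \left(-1067\right) = -14938$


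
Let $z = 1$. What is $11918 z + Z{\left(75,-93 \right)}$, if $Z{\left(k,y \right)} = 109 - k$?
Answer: $11952$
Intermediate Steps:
$11918 z + Z{\left(75,-93 \right)} = 11918 \cdot 1 + \left(109 - 75\right) = 11918 + \left(109 - 75\right) = 11918 + 34 = 11952$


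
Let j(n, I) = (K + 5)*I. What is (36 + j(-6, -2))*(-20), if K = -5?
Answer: -720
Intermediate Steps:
j(n, I) = 0 (j(n, I) = (-5 + 5)*I = 0*I = 0)
(36 + j(-6, -2))*(-20) = (36 + 0)*(-20) = 36*(-20) = -720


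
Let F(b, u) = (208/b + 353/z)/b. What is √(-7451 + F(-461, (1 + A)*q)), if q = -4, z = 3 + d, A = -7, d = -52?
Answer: I*√77591031654/3227 ≈ 86.319*I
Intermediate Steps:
z = -49 (z = 3 - 52 = -49)
F(b, u) = (-353/49 + 208/b)/b (F(b, u) = (208/b + 353/(-49))/b = (208/b + 353*(-1/49))/b = (208/b - 353/49)/b = (-353/49 + 208/b)/b)
√(-7451 + F(-461, (1 + A)*q)) = √(-7451 + (1/49)*(10192 - 353*(-461))/(-461)²) = √(-7451 + (1/49)*(1/212521)*(10192 + 162733)) = √(-7451 + (1/49)*(1/212521)*172925) = √(-7451 + 172925/10413529) = √(-77591031654/10413529) = I*√77591031654/3227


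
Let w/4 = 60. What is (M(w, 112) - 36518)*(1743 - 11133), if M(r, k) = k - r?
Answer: 344105940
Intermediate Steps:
w = 240 (w = 4*60 = 240)
(M(w, 112) - 36518)*(1743 - 11133) = ((112 - 1*240) - 36518)*(1743 - 11133) = ((112 - 240) - 36518)*(-9390) = (-128 - 36518)*(-9390) = -36646*(-9390) = 344105940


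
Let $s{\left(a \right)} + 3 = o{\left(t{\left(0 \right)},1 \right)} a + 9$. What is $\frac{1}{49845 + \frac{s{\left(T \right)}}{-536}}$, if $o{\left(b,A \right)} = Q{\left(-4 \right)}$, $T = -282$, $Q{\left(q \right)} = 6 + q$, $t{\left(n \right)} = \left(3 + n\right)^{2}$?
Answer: $\frac{268}{13358739} \approx 2.0062 \cdot 10^{-5}$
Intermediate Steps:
$o{\left(b,A \right)} = 2$ ($o{\left(b,A \right)} = 6 - 4 = 2$)
$s{\left(a \right)} = 6 + 2 a$ ($s{\left(a \right)} = -3 + \left(2 a + 9\right) = -3 + \left(9 + 2 a\right) = 6 + 2 a$)
$\frac{1}{49845 + \frac{s{\left(T \right)}}{-536}} = \frac{1}{49845 + \frac{6 + 2 \left(-282\right)}{-536}} = \frac{1}{49845 + \left(6 - 564\right) \left(- \frac{1}{536}\right)} = \frac{1}{49845 - - \frac{279}{268}} = \frac{1}{49845 + \frac{279}{268}} = \frac{1}{\frac{13358739}{268}} = \frac{268}{13358739}$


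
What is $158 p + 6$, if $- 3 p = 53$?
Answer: $- \frac{8356}{3} \approx -2785.3$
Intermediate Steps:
$p = - \frac{53}{3}$ ($p = \left(- \frac{1}{3}\right) 53 = - \frac{53}{3} \approx -17.667$)
$158 p + 6 = 158 \left(- \frac{53}{3}\right) + 6 = - \frac{8374}{3} + 6 = - \frac{8356}{3}$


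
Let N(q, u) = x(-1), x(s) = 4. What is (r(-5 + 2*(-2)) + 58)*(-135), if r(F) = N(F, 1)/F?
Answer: -7770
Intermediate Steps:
N(q, u) = 4
r(F) = 4/F
(r(-5 + 2*(-2)) + 58)*(-135) = (4/(-5 + 2*(-2)) + 58)*(-135) = (4/(-5 - 4) + 58)*(-135) = (4/(-9) + 58)*(-135) = (4*(-1/9) + 58)*(-135) = (-4/9 + 58)*(-135) = (518/9)*(-135) = -7770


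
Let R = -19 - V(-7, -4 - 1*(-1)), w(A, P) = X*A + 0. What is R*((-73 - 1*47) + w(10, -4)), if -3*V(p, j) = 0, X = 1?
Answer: 2090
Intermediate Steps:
V(p, j) = 0 (V(p, j) = -1/3*0 = 0)
w(A, P) = A (w(A, P) = 1*A + 0 = A + 0 = A)
R = -19 (R = -19 - 1*0 = -19 + 0 = -19)
R*((-73 - 1*47) + w(10, -4)) = -19*((-73 - 1*47) + 10) = -19*((-73 - 47) + 10) = -19*(-120 + 10) = -19*(-110) = 2090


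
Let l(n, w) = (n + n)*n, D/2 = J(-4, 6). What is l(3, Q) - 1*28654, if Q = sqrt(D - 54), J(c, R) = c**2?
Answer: -28636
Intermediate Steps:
D = 32 (D = 2*(-4)**2 = 2*16 = 32)
Q = I*sqrt(22) (Q = sqrt(32 - 54) = sqrt(-22) = I*sqrt(22) ≈ 4.6904*I)
l(n, w) = 2*n**2 (l(n, w) = (2*n)*n = 2*n**2)
l(3, Q) - 1*28654 = 2*3**2 - 1*28654 = 2*9 - 28654 = 18 - 28654 = -28636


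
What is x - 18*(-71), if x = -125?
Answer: 1153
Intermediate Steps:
x - 18*(-71) = -125 - 18*(-71) = -125 + 1278 = 1153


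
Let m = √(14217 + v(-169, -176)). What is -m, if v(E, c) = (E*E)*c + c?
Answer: -I*√5012695 ≈ -2238.9*I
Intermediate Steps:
v(E, c) = c + c*E² (v(E, c) = E²*c + c = c*E² + c = c + c*E²)
m = I*√5012695 (m = √(14217 - 176*(1 + (-169)²)) = √(14217 - 176*(1 + 28561)) = √(14217 - 176*28562) = √(14217 - 5026912) = √(-5012695) = I*√5012695 ≈ 2238.9*I)
-m = -I*√5012695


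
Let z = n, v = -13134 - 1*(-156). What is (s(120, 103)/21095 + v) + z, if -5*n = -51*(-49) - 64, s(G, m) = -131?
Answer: -284044306/21095 ≈ -13465.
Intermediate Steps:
v = -12978 (v = -13134 + 156 = -12978)
n = -487 (n = -(-51*(-49) - 64)/5 = -(2499 - 64)/5 = -1/5*2435 = -487)
z = -487
(s(120, 103)/21095 + v) + z = (-131/21095 - 12978) - 487 = -273771041/21095 - 487 = -284044306/21095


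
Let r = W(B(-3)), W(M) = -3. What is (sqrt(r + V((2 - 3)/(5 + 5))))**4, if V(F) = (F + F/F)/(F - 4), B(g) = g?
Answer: 17424/1681 ≈ 10.365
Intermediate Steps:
V(F) = (1 + F)/(-4 + F) (V(F) = (F + 1)/(-4 + F) = (1 + F)/(-4 + F))
r = -3
(sqrt(r + V((2 - 3)/(5 + 5))))**4 = (sqrt(-3 + (1 + (2 - 3)/(5 + 5))/(-4 + (2 - 3)/(5 + 5))))**4 = (sqrt(-3 + (1 - 1/10)/(-4 - 1/10)))**4 = (sqrt(-3 + (9/10)/(-41/10)))**4 = (sqrt(-3 - 10/41*9/10))**4 = (sqrt(-3 - 9/41))**4 = (sqrt(-132/41))**4 = (2*I*sqrt(1353)/41)**4 = 17424/1681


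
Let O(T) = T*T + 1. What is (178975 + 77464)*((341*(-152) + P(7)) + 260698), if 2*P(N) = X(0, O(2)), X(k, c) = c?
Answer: 107124058543/2 ≈ 5.3562e+10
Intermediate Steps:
O(T) = 1 + T**2 (O(T) = T**2 + 1 = 1 + T**2)
P(N) = 5/2 (P(N) = (1 + 2**2)/2 = (1 + 4)/2 = (1/2)*5 = 5/2)
(178975 + 77464)*((341*(-152) + P(7)) + 260698) = (178975 + 77464)*((341*(-152) + 5/2) + 260698) = 256439*((-51832 + 5/2) + 260698) = 256439*(-103659/2 + 260698) = 256439*(417737/2) = 107124058543/2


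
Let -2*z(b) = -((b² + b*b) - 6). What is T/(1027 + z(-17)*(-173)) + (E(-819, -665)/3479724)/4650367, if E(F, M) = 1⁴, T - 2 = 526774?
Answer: -8524285891559516957/784033774758061308 ≈ -10.872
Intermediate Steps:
T = 526776 (T = 2 + 526774 = 526776)
z(b) = -3 + b² (z(b) = -(-1)*((b² + b*b) - 6)/2 = -(-1)*((b² + b²) - 6)/2 = -(-1)*(2*b² - 6)/2 = -(-1)*(-6 + 2*b²)/2 = -(6 - 2*b²)/2 = -3 + b²)
E(F, M) = 1
T/(1027 + z(-17)*(-173)) + (E(-819, -665)/3479724)/4650367 = 526776/(1027 + (-3 + (-17)²)*(-173)) + (1/3479724)/4650367 = 526776/(1027 + (-3 + 289)*(-173)) + (1*(1/3479724))*(1/4650367) = 526776/(1027 + 286*(-173)) + (1/3479724)*(1/4650367) = 526776/(1027 - 49478) + 1/16181993658708 = 526776/(-48451) + 1/16181993658708 = 526776*(-1/48451) + 1/16181993658708 = -526776/48451 + 1/16181993658708 = -8524285891559516957/784033774758061308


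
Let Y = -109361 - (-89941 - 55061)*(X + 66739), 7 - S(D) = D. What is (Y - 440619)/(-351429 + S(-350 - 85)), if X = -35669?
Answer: -4504662160/350987 ≈ -12834.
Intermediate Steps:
S(D) = 7 - D
Y = 4505102779 (Y = -109361 - (-89941 - 55061)*(-35669 + 66739) = -109361 - (-145002)*31070 = -109361 - 1*(-4505212140) = -109361 + 4505212140 = 4505102779)
(Y - 440619)/(-351429 + S(-350 - 85)) = (4505102779 - 440619)/(-351429 + (7 - (-350 - 85))) = 4504662160/(-351429 + (7 - 1*(-435))) = 4504662160/(-351429 + (7 + 435)) = 4504662160/(-351429 + 442) = 4504662160/(-350987) = 4504662160*(-1/350987) = -4504662160/350987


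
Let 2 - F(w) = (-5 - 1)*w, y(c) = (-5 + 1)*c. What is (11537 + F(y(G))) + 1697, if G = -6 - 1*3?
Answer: 13452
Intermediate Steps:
G = -9 (G = -6 - 3 = -9)
y(c) = -4*c
F(w) = 2 + 6*w (F(w) = 2 - (-5 - 1)*w = 2 - (-6)*w = 2 + 6*w)
(11537 + F(y(G))) + 1697 = (11537 + (2 + 6*(-4*(-9)))) + 1697 = (11537 + (2 + 6*36)) + 1697 = (11537 + (2 + 216)) + 1697 = (11537 + 218) + 1697 = 11755 + 1697 = 13452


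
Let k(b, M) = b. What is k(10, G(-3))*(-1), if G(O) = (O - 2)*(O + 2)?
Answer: -10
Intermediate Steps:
G(O) = (-2 + O)*(2 + O)
k(10, G(-3))*(-1) = 10*(-1) = -10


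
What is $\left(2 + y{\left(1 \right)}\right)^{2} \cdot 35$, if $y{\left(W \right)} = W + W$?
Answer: $560$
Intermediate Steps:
$y{\left(W \right)} = 2 W$
$\left(2 + y{\left(1 \right)}\right)^{2} \cdot 35 = \left(2 + 2 \cdot 1\right)^{2} \cdot 35 = \left(2 + 2\right)^{2} \cdot 35 = 4^{2} \cdot 35 = 16 \cdot 35 = 560$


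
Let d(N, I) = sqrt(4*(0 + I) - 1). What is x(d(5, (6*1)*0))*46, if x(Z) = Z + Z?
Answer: 92*I ≈ 92.0*I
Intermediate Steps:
d(N, I) = sqrt(-1 + 4*I) (d(N, I) = sqrt(4*I - 1) = sqrt(-1 + 4*I))
x(Z) = 2*Z
x(d(5, (6*1)*0))*46 = (2*sqrt(-1 + 4*((6*1)*0)))*46 = (2*sqrt(-1 + 4*(6*0)))*46 = (2*sqrt(-1 + 4*0))*46 = (2*sqrt(-1 + 0))*46 = (2*sqrt(-1))*46 = (2*I)*46 = 92*I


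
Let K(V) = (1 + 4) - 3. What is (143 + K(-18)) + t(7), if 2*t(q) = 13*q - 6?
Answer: 375/2 ≈ 187.50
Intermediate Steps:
K(V) = 2 (K(V) = 5 - 3 = 2)
t(q) = -3 + 13*q/2 (t(q) = (13*q - 6)/2 = (-6 + 13*q)/2 = -3 + 13*q/2)
(143 + K(-18)) + t(7) = (143 + 2) + (-3 + (13/2)*7) = 145 + (-3 + 91/2) = 145 + 85/2 = 375/2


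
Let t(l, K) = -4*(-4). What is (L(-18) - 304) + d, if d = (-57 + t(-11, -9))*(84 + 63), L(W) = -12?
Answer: -6343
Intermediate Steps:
t(l, K) = 16
d = -6027 (d = (-57 + 16)*(84 + 63) = -41*147 = -6027)
(L(-18) - 304) + d = (-12 - 304) - 6027 = -316 - 6027 = -6343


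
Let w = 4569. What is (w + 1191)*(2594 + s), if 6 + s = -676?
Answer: 11013120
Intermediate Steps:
s = -682 (s = -6 - 676 = -682)
(w + 1191)*(2594 + s) = (4569 + 1191)*(2594 - 682) = 5760*1912 = 11013120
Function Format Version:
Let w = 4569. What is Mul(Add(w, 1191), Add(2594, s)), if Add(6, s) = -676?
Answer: 11013120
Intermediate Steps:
s = -682 (s = Add(-6, -676) = -682)
Mul(Add(w, 1191), Add(2594, s)) = Mul(Add(4569, 1191), Add(2594, -682)) = Mul(5760, 1912) = 11013120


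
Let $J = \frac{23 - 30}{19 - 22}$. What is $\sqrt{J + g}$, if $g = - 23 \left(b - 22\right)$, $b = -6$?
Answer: $\frac{\sqrt{5817}}{3} \approx 25.423$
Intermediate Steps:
$g = 644$ ($g = - 23 \left(-6 - 22\right) = \left(-23\right) \left(-28\right) = 644$)
$J = \frac{7}{3}$ ($J = - \frac{7}{-3} = \left(-7\right) \left(- \frac{1}{3}\right) = \frac{7}{3} \approx 2.3333$)
$\sqrt{J + g} = \sqrt{\frac{7}{3} + 644} = \sqrt{\frac{1939}{3}} = \frac{\sqrt{5817}}{3}$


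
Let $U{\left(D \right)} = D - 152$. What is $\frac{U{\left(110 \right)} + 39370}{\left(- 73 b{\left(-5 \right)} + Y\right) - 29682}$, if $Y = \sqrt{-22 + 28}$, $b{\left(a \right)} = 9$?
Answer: $- \frac{397724064}{306818305} - \frac{39328 \sqrt{6}}{920454915} \approx -1.2964$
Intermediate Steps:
$U{\left(D \right)} = -152 + D$
$Y = \sqrt{6} \approx 2.4495$
$\frac{U{\left(110 \right)} + 39370}{\left(- 73 b{\left(-5 \right)} + Y\right) - 29682} = \frac{\left(-152 + 110\right) + 39370}{\left(\left(-73\right) 9 + \sqrt{6}\right) - 29682} = \frac{-42 + 39370}{\left(-657 + \sqrt{6}\right) - 29682} = \frac{39328}{-30339 + \sqrt{6}}$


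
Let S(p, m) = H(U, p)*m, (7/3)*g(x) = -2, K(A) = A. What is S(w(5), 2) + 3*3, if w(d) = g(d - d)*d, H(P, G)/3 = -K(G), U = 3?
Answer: 243/7 ≈ 34.714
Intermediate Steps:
g(x) = -6/7 (g(x) = (3/7)*(-2) = -6/7)
H(P, G) = -3*G (H(P, G) = 3*(-G) = -3*G)
w(d) = -6*d/7
S(p, m) = -3*m*p (S(p, m) = (-3*p)*m = -3*m*p)
S(w(5), 2) + 3*3 = -3*2*(-6/7*5) + 3*3 = -3*2*(-30/7) + 9 = 180/7 + 9 = 243/7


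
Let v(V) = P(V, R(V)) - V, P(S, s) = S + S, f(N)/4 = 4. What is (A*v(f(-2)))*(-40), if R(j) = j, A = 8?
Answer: -5120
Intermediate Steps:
f(N) = 16 (f(N) = 4*4 = 16)
P(S, s) = 2*S
v(V) = V (v(V) = 2*V - V = V)
(A*v(f(-2)))*(-40) = (8*16)*(-40) = 128*(-40) = -5120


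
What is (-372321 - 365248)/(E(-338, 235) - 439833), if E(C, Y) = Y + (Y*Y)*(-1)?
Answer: 105367/70689 ≈ 1.4906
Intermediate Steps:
E(C, Y) = Y - Y² (E(C, Y) = Y + Y²*(-1) = Y - Y²)
(-372321 - 365248)/(E(-338, 235) - 439833) = (-372321 - 365248)/(235*(1 - 1*235) - 439833) = -737569/(235*(1 - 235) - 439833) = -737569/(235*(-234) - 439833) = -737569/(-54990 - 439833) = -737569/(-494823) = -737569*(-1/494823) = 105367/70689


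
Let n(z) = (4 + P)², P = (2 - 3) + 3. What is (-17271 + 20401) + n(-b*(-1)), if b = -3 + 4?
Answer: 3166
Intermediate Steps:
b = 1
P = 2 (P = -1 + 3 = 2)
n(z) = 36 (n(z) = (4 + 2)² = 6² = 36)
(-17271 + 20401) + n(-b*(-1)) = (-17271 + 20401) + 36 = 3130 + 36 = 3166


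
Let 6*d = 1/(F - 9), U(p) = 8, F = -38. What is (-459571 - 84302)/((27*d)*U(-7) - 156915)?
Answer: 8520677/2458347 ≈ 3.4660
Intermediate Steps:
d = -1/282 (d = 1/(6*(-38 - 9)) = (1/6)/(-47) = (1/6)*(-1/47) = -1/282 ≈ -0.0035461)
(-459571 - 84302)/((27*d)*U(-7) - 156915) = (-459571 - 84302)/((27*(-1/282))*8 - 156915) = -543873/(-9/94*8 - 156915) = -543873/(-36/47 - 156915) = -543873/(-7375041/47) = -543873*(-47/7375041) = 8520677/2458347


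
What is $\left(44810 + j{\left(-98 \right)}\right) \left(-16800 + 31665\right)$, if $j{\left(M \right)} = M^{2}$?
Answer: $808864110$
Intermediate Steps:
$\left(44810 + j{\left(-98 \right)}\right) \left(-16800 + 31665\right) = \left(44810 + \left(-98\right)^{2}\right) \left(-16800 + 31665\right) = \left(44810 + 9604\right) 14865 = 54414 \cdot 14865 = 808864110$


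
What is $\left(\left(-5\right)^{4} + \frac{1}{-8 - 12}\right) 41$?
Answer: $\frac{512459}{20} \approx 25623.0$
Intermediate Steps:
$\left(\left(-5\right)^{4} + \frac{1}{-8 - 12}\right) 41 = \left(625 + \frac{1}{-20}\right) 41 = \left(625 - \frac{1}{20}\right) 41 = \frac{12499}{20} \cdot 41 = \frac{512459}{20}$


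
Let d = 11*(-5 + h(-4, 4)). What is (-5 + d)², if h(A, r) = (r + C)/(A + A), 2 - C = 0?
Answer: 74529/16 ≈ 4658.1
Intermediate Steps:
C = 2 (C = 2 - 1*0 = 2 + 0 = 2)
h(A, r) = (2 + r)/(2*A) (h(A, r) = (r + 2)/(A + A) = (2 + r)/((2*A)) = (2 + r)*(1/(2*A)) = (2 + r)/(2*A))
d = -253/4 (d = 11*(-5 + (½)*(2 + 4)/(-4)) = 11*(-5 + (½)*(-¼)*6) = 11*(-5 - ¾) = 11*(-23/4) = -253/4 ≈ -63.250)
(-5 + d)² = (-5 - 253/4)² = (-273/4)² = 74529/16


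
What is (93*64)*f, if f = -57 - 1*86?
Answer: -851136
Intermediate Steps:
f = -143 (f = -57 - 86 = -143)
(93*64)*f = (93*64)*(-143) = 5952*(-143) = -851136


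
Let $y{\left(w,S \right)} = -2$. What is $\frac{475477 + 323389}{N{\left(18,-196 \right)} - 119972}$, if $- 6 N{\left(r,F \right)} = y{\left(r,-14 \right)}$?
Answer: $- \frac{2396598}{359915} \approx -6.6588$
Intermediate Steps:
$N{\left(r,F \right)} = \frac{1}{3}$ ($N{\left(r,F \right)} = \left(- \frac{1}{6}\right) \left(-2\right) = \frac{1}{3}$)
$\frac{475477 + 323389}{N{\left(18,-196 \right)} - 119972} = \frac{475477 + 323389}{\frac{1}{3} - 119972} = \frac{798866}{- \frac{359915}{3}} = 798866 \left(- \frac{3}{359915}\right) = - \frac{2396598}{359915}$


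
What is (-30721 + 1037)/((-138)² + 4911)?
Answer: -29684/23955 ≈ -1.2392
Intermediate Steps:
(-30721 + 1037)/((-138)² + 4911) = -29684/(19044 + 4911) = -29684/23955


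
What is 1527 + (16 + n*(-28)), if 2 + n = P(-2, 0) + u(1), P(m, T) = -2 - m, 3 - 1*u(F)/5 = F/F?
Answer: 1319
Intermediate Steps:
u(F) = 10 (u(F) = 15 - 5*F/F = 15 - 5*1 = 15 - 5 = 10)
n = 8 (n = -2 + ((-2 - 1*(-2)) + 10) = -2 + ((-2 + 2) + 10) = -2 + (0 + 10) = -2 + 10 = 8)
1527 + (16 + n*(-28)) = 1527 + (16 + 8*(-28)) = 1527 + (16 - 224) = 1527 - 208 = 1319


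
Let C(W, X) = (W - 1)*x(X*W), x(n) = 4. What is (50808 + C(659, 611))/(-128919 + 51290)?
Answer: -53440/77629 ≈ -0.68840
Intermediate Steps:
C(W, X) = -4 + 4*W (C(W, X) = (W - 1)*4 = (-1 + W)*4 = -4 + 4*W)
(50808 + C(659, 611))/(-128919 + 51290) = (50808 + (-4 + 4*659))/(-128919 + 51290) = (50808 + (-4 + 2636))/(-77629) = (50808 + 2632)*(-1/77629) = 53440*(-1/77629) = -53440/77629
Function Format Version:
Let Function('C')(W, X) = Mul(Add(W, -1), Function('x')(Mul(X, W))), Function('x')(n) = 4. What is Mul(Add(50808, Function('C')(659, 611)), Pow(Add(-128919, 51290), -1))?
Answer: Rational(-53440, 77629) ≈ -0.68840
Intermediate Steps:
Function('C')(W, X) = Add(-4, Mul(4, W)) (Function('C')(W, X) = Mul(Add(W, -1), 4) = Mul(Add(-1, W), 4) = Add(-4, Mul(4, W)))
Mul(Add(50808, Function('C')(659, 611)), Pow(Add(-128919, 51290), -1)) = Mul(Add(50808, Add(-4, Mul(4, 659))), Pow(Add(-128919, 51290), -1)) = Mul(Add(50808, Add(-4, 2636)), Pow(-77629, -1)) = Mul(Add(50808, 2632), Rational(-1, 77629)) = Mul(53440, Rational(-1, 77629)) = Rational(-53440, 77629)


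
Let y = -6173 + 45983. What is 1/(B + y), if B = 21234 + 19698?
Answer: 1/80742 ≈ 1.2385e-5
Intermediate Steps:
y = 39810
B = 40932
1/(B + y) = 1/(40932 + 39810) = 1/80742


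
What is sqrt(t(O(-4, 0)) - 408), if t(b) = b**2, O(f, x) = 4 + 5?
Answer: I*sqrt(327) ≈ 18.083*I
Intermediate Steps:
O(f, x) = 9
sqrt(t(O(-4, 0)) - 408) = sqrt(9**2 - 408) = sqrt(81 - 408) = sqrt(-327) = I*sqrt(327)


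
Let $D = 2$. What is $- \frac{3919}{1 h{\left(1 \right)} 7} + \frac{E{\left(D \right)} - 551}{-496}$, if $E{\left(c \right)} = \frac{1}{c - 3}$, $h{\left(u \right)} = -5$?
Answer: $\frac{245393}{2170} \approx 113.08$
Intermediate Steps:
$E{\left(c \right)} = \frac{1}{-3 + c}$
$- \frac{3919}{1 h{\left(1 \right)} 7} + \frac{E{\left(D \right)} - 551}{-496} = - \frac{3919}{1 \left(-5\right) 7} + \frac{\frac{1}{-3 + 2} - 551}{-496} = - \frac{3919}{\left(-5\right) 7} + \left(\frac{1}{-1} - 551\right) \left(- \frac{1}{496}\right) = - \frac{3919}{-35} + \left(-1 - 551\right) \left(- \frac{1}{496}\right) = \left(-3919\right) \left(- \frac{1}{35}\right) - - \frac{69}{62} = \frac{3919}{35} + \frac{69}{62} = \frac{245393}{2170}$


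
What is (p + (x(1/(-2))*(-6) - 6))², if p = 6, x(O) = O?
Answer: 9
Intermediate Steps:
(p + (x(1/(-2))*(-6) - 6))² = (6 + (-6/(-2) - 6))² = (6 + (-½*(-6) - 6))² = (6 + (3 - 6))² = (6 - 3)² = 3² = 9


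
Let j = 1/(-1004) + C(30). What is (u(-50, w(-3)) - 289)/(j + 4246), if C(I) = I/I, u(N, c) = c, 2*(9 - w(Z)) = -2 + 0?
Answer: -93372/1421329 ≈ -0.065693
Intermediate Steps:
w(Z) = 10 (w(Z) = 9 - (-2 + 0)/2 = 9 - 1/2*(-2) = 9 + 1 = 10)
C(I) = 1
j = 1003/1004 (j = 1/(-1004) + 1 = -1/1004 + 1 = 1003/1004 ≈ 0.99900)
(u(-50, w(-3)) - 289)/(j + 4246) = (10 - 289)/(1003/1004 + 4246) = -279/4263987/1004 = -279*1004/4263987 = -93372/1421329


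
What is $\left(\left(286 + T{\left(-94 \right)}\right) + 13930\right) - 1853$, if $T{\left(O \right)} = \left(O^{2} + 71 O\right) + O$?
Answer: $14431$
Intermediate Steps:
$T{\left(O \right)} = O^{2} + 72 O$
$\left(\left(286 + T{\left(-94 \right)}\right) + 13930\right) - 1853 = \left(\left(286 - 94 \left(72 - 94\right)\right) + 13930\right) - 1853 = \left(\left(286 - -2068\right) + 13930\right) - 1853 = \left(\left(286 + 2068\right) + 13930\right) - 1853 = \left(2354 + 13930\right) - 1853 = 16284 - 1853 = 14431$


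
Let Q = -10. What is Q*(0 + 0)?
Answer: 0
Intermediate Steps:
Q*(0 + 0) = -10*(0 + 0) = -10*0 = 0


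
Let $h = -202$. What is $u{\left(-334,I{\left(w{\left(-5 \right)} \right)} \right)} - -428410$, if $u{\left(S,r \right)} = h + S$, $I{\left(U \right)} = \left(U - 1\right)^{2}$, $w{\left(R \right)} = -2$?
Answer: $427874$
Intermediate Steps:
$I{\left(U \right)} = \left(-1 + U\right)^{2}$
$u{\left(S,r \right)} = -202 + S$
$u{\left(-334,I{\left(w{\left(-5 \right)} \right)} \right)} - -428410 = \left(-202 - 334\right) - -428410 = -536 + 428410 = 427874$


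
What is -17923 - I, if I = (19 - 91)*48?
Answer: -14467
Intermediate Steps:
I = -3456 (I = -72*48 = -3456)
-17923 - I = -17923 - 1*(-3456) = -17923 + 3456 = -14467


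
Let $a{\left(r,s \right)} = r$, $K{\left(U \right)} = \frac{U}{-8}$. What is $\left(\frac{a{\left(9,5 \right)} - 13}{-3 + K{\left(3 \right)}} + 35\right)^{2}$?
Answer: $\frac{954529}{729} \approx 1309.4$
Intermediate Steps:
$K{\left(U \right)} = - \frac{U}{8}$ ($K{\left(U \right)} = U \left(- \frac{1}{8}\right) = - \frac{U}{8}$)
$\left(\frac{a{\left(9,5 \right)} - 13}{-3 + K{\left(3 \right)}} + 35\right)^{2} = \left(\frac{9 - 13}{-3 - \frac{3}{8}} + 35\right)^{2} = \left(- \frac{4}{-3 - \frac{3}{8}} + 35\right)^{2} = \left(- \frac{4}{- \frac{27}{8}} + 35\right)^{2} = \left(\left(-4\right) \left(- \frac{8}{27}\right) + 35\right)^{2} = \left(\frac{32}{27} + 35\right)^{2} = \left(\frac{977}{27}\right)^{2} = \frac{954529}{729}$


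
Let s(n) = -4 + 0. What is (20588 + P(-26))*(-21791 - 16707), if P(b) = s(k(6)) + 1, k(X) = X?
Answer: -792481330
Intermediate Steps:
s(n) = -4
P(b) = -3 (P(b) = -4 + 1 = -3)
(20588 + P(-26))*(-21791 - 16707) = (20588 - 3)*(-21791 - 16707) = 20585*(-38498) = -792481330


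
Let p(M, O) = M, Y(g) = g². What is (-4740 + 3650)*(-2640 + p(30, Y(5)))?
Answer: 2844900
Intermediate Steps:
(-4740 + 3650)*(-2640 + p(30, Y(5))) = (-4740 + 3650)*(-2640 + 30) = -1090*(-2610) = 2844900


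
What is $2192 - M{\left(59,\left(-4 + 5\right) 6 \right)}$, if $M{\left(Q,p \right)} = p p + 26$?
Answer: $2130$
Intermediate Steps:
$M{\left(Q,p \right)} = 26 + p^{2}$ ($M{\left(Q,p \right)} = p^{2} + 26 = 26 + p^{2}$)
$2192 - M{\left(59,\left(-4 + 5\right) 6 \right)} = 2192 - \left(26 + \left(\left(-4 + 5\right) 6\right)^{2}\right) = 2192 - \left(26 + \left(1 \cdot 6\right)^{2}\right) = 2192 - \left(26 + 6^{2}\right) = 2192 - \left(26 + 36\right) = 2192 - 62 = 2130$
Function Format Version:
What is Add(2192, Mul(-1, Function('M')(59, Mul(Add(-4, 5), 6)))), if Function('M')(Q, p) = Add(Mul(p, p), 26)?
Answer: 2130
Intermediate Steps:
Function('M')(Q, p) = Add(26, Pow(p, 2)) (Function('M')(Q, p) = Add(Pow(p, 2), 26) = Add(26, Pow(p, 2)))
Add(2192, Mul(-1, Function('M')(59, Mul(Add(-4, 5), 6)))) = Add(2192, Mul(-1, Add(26, Pow(Mul(Add(-4, 5), 6), 2)))) = Add(2192, Mul(-1, Add(26, Pow(Mul(1, 6), 2)))) = Add(2192, Mul(-1, Add(26, Pow(6, 2)))) = Add(2192, Mul(-1, Add(26, 36))) = Add(2192, Mul(-1, 62)) = Add(2192, -62) = 2130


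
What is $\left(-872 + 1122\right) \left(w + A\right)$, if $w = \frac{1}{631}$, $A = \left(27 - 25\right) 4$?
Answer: $\frac{1262250}{631} \approx 2000.4$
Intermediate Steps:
$A = 8$ ($A = 2 \cdot 4 = 8$)
$w = \frac{1}{631} \approx 0.0015848$
$\left(-872 + 1122\right) \left(w + A\right) = \left(-872 + 1122\right) \left(\frac{1}{631} + 8\right) = 250 \cdot \frac{5049}{631} = \frac{1262250}{631}$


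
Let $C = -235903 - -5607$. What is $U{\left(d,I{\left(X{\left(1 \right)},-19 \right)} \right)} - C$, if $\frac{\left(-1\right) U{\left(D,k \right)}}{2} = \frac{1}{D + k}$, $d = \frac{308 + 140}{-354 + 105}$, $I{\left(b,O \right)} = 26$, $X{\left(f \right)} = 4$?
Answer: $\frac{693881599}{3013} \approx 2.303 \cdot 10^{5}$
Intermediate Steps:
$d = - \frac{448}{249}$ ($d = \frac{448}{-249} = 448 \left(- \frac{1}{249}\right) = - \frac{448}{249} \approx -1.7992$)
$C = -230296$ ($C = -235903 + 5607 = -230296$)
$U{\left(D,k \right)} = - \frac{2}{D + k}$
$U{\left(d,I{\left(X{\left(1 \right)},-19 \right)} \right)} - C = - \frac{2}{- \frac{448}{249} + 26} - -230296 = - \frac{2}{\frac{6026}{249}} + 230296 = \left(-2\right) \frac{249}{6026} + 230296 = - \frac{249}{3013} + 230296 = \frac{693881599}{3013}$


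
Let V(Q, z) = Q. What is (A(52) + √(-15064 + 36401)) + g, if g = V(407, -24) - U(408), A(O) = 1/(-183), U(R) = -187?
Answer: 108701/183 + √21337 ≈ 740.07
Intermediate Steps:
A(O) = -1/183
g = 594 (g = 407 - 1*(-187) = 407 + 187 = 594)
(A(52) + √(-15064 + 36401)) + g = (-1/183 + √(-15064 + 36401)) + 594 = (-1/183 + √21337) + 594 = 108701/183 + √21337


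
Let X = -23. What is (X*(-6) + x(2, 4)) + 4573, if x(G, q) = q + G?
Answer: 4717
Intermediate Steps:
x(G, q) = G + q
(X*(-6) + x(2, 4)) + 4573 = (-23*(-6) + (2 + 4)) + 4573 = (138 + 6) + 4573 = 144 + 4573 = 4717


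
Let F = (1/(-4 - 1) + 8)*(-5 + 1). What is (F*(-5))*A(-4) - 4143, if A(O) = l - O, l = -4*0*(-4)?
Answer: -3519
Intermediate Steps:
l = 0 (l = 0*(-4) = 0)
F = -156/5 (F = (1/(-5) + 8)*(-4) = (-1/5 + 8)*(-4) = (39/5)*(-4) = -156/5 ≈ -31.200)
A(O) = -O (A(O) = 0 - O = -O)
(F*(-5))*A(-4) - 4143 = (-156/5*(-5))*(-1*(-4)) - 4143 = 156*4 - 4143 = 624 - 4143 = -3519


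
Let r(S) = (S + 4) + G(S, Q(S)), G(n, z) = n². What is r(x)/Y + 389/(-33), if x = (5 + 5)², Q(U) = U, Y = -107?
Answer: -375055/3531 ≈ -106.22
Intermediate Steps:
x = 100 (x = 10² = 100)
r(S) = 4 + S + S² (r(S) = (S + 4) + S² = (4 + S) + S² = 4 + S + S²)
r(x)/Y + 389/(-33) = (4 + 100 + 100²)/(-107) + 389/(-33) = (4 + 100 + 10000)*(-1/107) + 389*(-1/33) = 10104*(-1/107) - 389/33 = -10104/107 - 389/33 = -375055/3531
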